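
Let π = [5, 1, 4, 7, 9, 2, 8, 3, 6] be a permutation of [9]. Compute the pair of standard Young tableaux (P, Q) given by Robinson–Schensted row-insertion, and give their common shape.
P = [1, 2, 3, 6] / [4, 7, 8] / [5, 9];  Q = [1, 3, 4, 5] / [2, 7, 9] / [6, 8];  common shape = (4, 3, 2)

Row-insert the values π_1, π_2, … into P one at a time, bumping the leftmost entry strictly greater than the inserted value down to the next row. The recording tableau Q records, in position (i, j), the step at which that cell was added to P.
  Insert 5 (step 1): P = [5];  Q = [1]
  Insert 1 (step 2): P = [1] / [5];  Q = [1] / [2]
  Insert 4 (step 3): P = [1, 4] / [5];  Q = [1, 3] / [2]
  Insert 7 (step 4): P = [1, 4, 7] / [5];  Q = [1, 3, 4] / [2]
  Insert 9 (step 5): P = [1, 4, 7, 9] / [5];  Q = [1, 3, 4, 5] / [2]
  Insert 2 (step 6): P = [1, 2, 7, 9] / [4] / [5];  Q = [1, 3, 4, 5] / [2] / [6]
  Insert 8 (step 7): P = [1, 2, 7, 8] / [4, 9] / [5];  Q = [1, 3, 4, 5] / [2, 7] / [6]
  Insert 3 (step 8): P = [1, 2, 3, 8] / [4, 7] / [5, 9];  Q = [1, 3, 4, 5] / [2, 7] / [6, 8]
  Insert 6 (step 9): P = [1, 2, 3, 6] / [4, 7, 8] / [5, 9];  Q = [1, 3, 4, 5] / [2, 7, 9] / [6, 8]
Final shape: (4, 3, 2).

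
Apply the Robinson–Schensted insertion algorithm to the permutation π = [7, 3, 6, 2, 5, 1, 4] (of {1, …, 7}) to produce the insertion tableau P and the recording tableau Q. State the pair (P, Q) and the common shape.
P = [1, 4] / [2, 5] / [3, 6] / [7];  Q = [1, 3] / [2, 5] / [4, 7] / [6];  common shape = (2, 2, 2, 1)

Row-insert the values π_1, π_2, … into P one at a time, bumping the leftmost entry strictly greater than the inserted value down to the next row. The recording tableau Q records, in position (i, j), the step at which that cell was added to P.
  Insert 7 (step 1): P = [7];  Q = [1]
  Insert 3 (step 2): P = [3] / [7];  Q = [1] / [2]
  Insert 6 (step 3): P = [3, 6] / [7];  Q = [1, 3] / [2]
  Insert 2 (step 4): P = [2, 6] / [3] / [7];  Q = [1, 3] / [2] / [4]
  Insert 5 (step 5): P = [2, 5] / [3, 6] / [7];  Q = [1, 3] / [2, 5] / [4]
  Insert 1 (step 6): P = [1, 5] / [2, 6] / [3] / [7];  Q = [1, 3] / [2, 5] / [4] / [6]
  Insert 4 (step 7): P = [1, 4] / [2, 5] / [3, 6] / [7];  Q = [1, 3] / [2, 5] / [4, 7] / [6]
Final shape: (2, 2, 2, 1).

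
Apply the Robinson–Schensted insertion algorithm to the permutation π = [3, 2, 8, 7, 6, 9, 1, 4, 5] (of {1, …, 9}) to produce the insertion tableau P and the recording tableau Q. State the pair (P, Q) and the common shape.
P = [1, 4, 5] / [2, 6, 9] / [3, 7] / [8];  Q = [1, 3, 6] / [2, 4, 9] / [5, 8] / [7];  common shape = (3, 3, 2, 1)

Row-insert the values π_1, π_2, … into P one at a time, bumping the leftmost entry strictly greater than the inserted value down to the next row. The recording tableau Q records, in position (i, j), the step at which that cell was added to P.
  Insert 3 (step 1): P = [3];  Q = [1]
  Insert 2 (step 2): P = [2] / [3];  Q = [1] / [2]
  Insert 8 (step 3): P = [2, 8] / [3];  Q = [1, 3] / [2]
  Insert 7 (step 4): P = [2, 7] / [3, 8];  Q = [1, 3] / [2, 4]
  Insert 6 (step 5): P = [2, 6] / [3, 7] / [8];  Q = [1, 3] / [2, 4] / [5]
  Insert 9 (step 6): P = [2, 6, 9] / [3, 7] / [8];  Q = [1, 3, 6] / [2, 4] / [5]
  Insert 1 (step 7): P = [1, 6, 9] / [2, 7] / [3] / [8];  Q = [1, 3, 6] / [2, 4] / [5] / [7]
  Insert 4 (step 8): P = [1, 4, 9] / [2, 6] / [3, 7] / [8];  Q = [1, 3, 6] / [2, 4] / [5, 8] / [7]
  Insert 5 (step 9): P = [1, 4, 5] / [2, 6, 9] / [3, 7] / [8];  Q = [1, 3, 6] / [2, 4, 9] / [5, 8] / [7]
Final shape: (3, 3, 2, 1).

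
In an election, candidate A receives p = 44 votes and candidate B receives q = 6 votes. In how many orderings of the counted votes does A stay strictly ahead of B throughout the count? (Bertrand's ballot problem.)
Strict-lead orderings = 12076932

Total orderings of the 50 votes with 44 for A: C(50, 44) = 15890700. By the Bertrand ballot formula (Cycle Lemma / reflection principle), the number of orderings in which A is strictly ahead of B throughout is (p − q)/(p + q) · C(p + q, p) = (44 − 6)/(44 + 6) · 15890700 = 12076932.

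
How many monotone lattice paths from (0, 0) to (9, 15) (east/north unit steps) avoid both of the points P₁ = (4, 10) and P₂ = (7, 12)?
Number of paths = 651472

Inclusion–exclusion. Total paths: C(24, 9) = 1307504. Through P₁: C(14, 4)·C(10, 5) = 252252. Through P₂: C(19, 7)·C(5, 2) = 503880. Since P₁ is strictly southwest of P₂, a monotone path through both must visit P₁ then P₂; paths through both = C(14, 4)·C(5, 3)·C(5, 2) = 100100. Avoid both = 1307504 − 252252 − 503880 + 100100 = 651472.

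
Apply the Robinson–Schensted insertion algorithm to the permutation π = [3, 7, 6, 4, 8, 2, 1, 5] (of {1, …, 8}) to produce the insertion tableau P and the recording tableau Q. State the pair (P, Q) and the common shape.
P = [1, 4, 5] / [2, 8] / [3] / [6] / [7];  Q = [1, 2, 5] / [3, 8] / [4] / [6] / [7];  common shape = (3, 2, 1, 1, 1)

Row-insert the values π_1, π_2, … into P one at a time, bumping the leftmost entry strictly greater than the inserted value down to the next row. The recording tableau Q records, in position (i, j), the step at which that cell was added to P.
  Insert 3 (step 1): P = [3];  Q = [1]
  Insert 7 (step 2): P = [3, 7];  Q = [1, 2]
  Insert 6 (step 3): P = [3, 6] / [7];  Q = [1, 2] / [3]
  Insert 4 (step 4): P = [3, 4] / [6] / [7];  Q = [1, 2] / [3] / [4]
  Insert 8 (step 5): P = [3, 4, 8] / [6] / [7];  Q = [1, 2, 5] / [3] / [4]
  Insert 2 (step 6): P = [2, 4, 8] / [3] / [6] / [7];  Q = [1, 2, 5] / [3] / [4] / [6]
  Insert 1 (step 7): P = [1, 4, 8] / [2] / [3] / [6] / [7];  Q = [1, 2, 5] / [3] / [4] / [6] / [7]
  Insert 5 (step 8): P = [1, 4, 5] / [2, 8] / [3] / [6] / [7];  Q = [1, 2, 5] / [3, 8] / [4] / [6] / [7]
Final shape: (3, 2, 1, 1, 1).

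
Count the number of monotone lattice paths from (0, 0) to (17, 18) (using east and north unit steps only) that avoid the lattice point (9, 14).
Number of paths = 4133058600

Total paths from (0, 0) to (17, 18): C(35, 17) = 4537567650. Paths through (9, 14): (paths (0, 0) → (9, 14)) × (paths (9, 14) → (17, 18)) = C(23, 9) · C(12, 8) = 817190 · 495 = 404509050. Avoidance count = 4537567650 − 404509050 = 4133058600.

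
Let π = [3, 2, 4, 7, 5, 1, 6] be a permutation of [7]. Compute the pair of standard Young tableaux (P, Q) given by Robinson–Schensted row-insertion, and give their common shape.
P = [1, 4, 5, 6] / [2, 7] / [3];  Q = [1, 3, 4, 7] / [2, 5] / [6];  common shape = (4, 2, 1)

Row-insert the values π_1, π_2, … into P one at a time, bumping the leftmost entry strictly greater than the inserted value down to the next row. The recording tableau Q records, in position (i, j), the step at which that cell was added to P.
  Insert 3 (step 1): P = [3];  Q = [1]
  Insert 2 (step 2): P = [2] / [3];  Q = [1] / [2]
  Insert 4 (step 3): P = [2, 4] / [3];  Q = [1, 3] / [2]
  Insert 7 (step 4): P = [2, 4, 7] / [3];  Q = [1, 3, 4] / [2]
  Insert 5 (step 5): P = [2, 4, 5] / [3, 7];  Q = [1, 3, 4] / [2, 5]
  Insert 1 (step 6): P = [1, 4, 5] / [2, 7] / [3];  Q = [1, 3, 4] / [2, 5] / [6]
  Insert 6 (step 7): P = [1, 4, 5, 6] / [2, 7] / [3];  Q = [1, 3, 4, 7] / [2, 5] / [6]
Final shape: (4, 2, 1).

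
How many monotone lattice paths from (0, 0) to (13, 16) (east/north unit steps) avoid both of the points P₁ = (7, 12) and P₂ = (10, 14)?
Number of paths = 42708675

Inclusion–exclusion. Total paths: C(29, 13) = 67863915. Through P₁: C(19, 7)·C(10, 6) = 10581480. Through P₂: C(24, 10)·C(5, 3) = 19612560. Since P₁ is strictly southwest of P₂, a monotone path through both must visit P₁ then P₂; paths through both = C(19, 7)·C(5, 3)·C(5, 3) = 5038800. Avoid both = 67863915 − 10581480 − 19612560 + 5038800 = 42708675.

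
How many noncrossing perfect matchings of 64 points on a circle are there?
C_32 = 55534064877048198

These noncrossing handshakes are counted by the Catalan number C_n = (1/(n + 1)) · C(2n, n). For n = 32: C_32 = (1/33) · C(64, 32) = 1832624140942590534/33 = 55534064877048198.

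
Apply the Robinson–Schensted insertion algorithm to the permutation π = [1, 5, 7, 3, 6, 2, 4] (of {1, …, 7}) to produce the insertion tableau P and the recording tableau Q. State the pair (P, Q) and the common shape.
P = [1, 2, 4] / [3, 6] / [5, 7];  Q = [1, 2, 3] / [4, 5] / [6, 7];  common shape = (3, 2, 2)

Row-insert the values π_1, π_2, … into P one at a time, bumping the leftmost entry strictly greater than the inserted value down to the next row. The recording tableau Q records, in position (i, j), the step at which that cell was added to P.
  Insert 1 (step 1): P = [1];  Q = [1]
  Insert 5 (step 2): P = [1, 5];  Q = [1, 2]
  Insert 7 (step 3): P = [1, 5, 7];  Q = [1, 2, 3]
  Insert 3 (step 4): P = [1, 3, 7] / [5];  Q = [1, 2, 3] / [4]
  Insert 6 (step 5): P = [1, 3, 6] / [5, 7];  Q = [1, 2, 3] / [4, 5]
  Insert 2 (step 6): P = [1, 2, 6] / [3, 7] / [5];  Q = [1, 2, 3] / [4, 5] / [6]
  Insert 4 (step 7): P = [1, 2, 4] / [3, 6] / [5, 7];  Q = [1, 2, 3] / [4, 5] / [6, 7]
Final shape: (3, 2, 2).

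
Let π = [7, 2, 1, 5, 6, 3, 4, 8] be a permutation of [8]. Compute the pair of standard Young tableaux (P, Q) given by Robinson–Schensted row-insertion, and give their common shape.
P = [1, 3, 4, 8] / [2, 5, 6] / [7];  Q = [1, 4, 5, 8] / [2, 6, 7] / [3];  common shape = (4, 3, 1)

Row-insert the values π_1, π_2, … into P one at a time, bumping the leftmost entry strictly greater than the inserted value down to the next row. The recording tableau Q records, in position (i, j), the step at which that cell was added to P.
  Insert 7 (step 1): P = [7];  Q = [1]
  Insert 2 (step 2): P = [2] / [7];  Q = [1] / [2]
  Insert 1 (step 3): P = [1] / [2] / [7];  Q = [1] / [2] / [3]
  Insert 5 (step 4): P = [1, 5] / [2] / [7];  Q = [1, 4] / [2] / [3]
  Insert 6 (step 5): P = [1, 5, 6] / [2] / [7];  Q = [1, 4, 5] / [2] / [3]
  Insert 3 (step 6): P = [1, 3, 6] / [2, 5] / [7];  Q = [1, 4, 5] / [2, 6] / [3]
  Insert 4 (step 7): P = [1, 3, 4] / [2, 5, 6] / [7];  Q = [1, 4, 5] / [2, 6, 7] / [3]
  Insert 8 (step 8): P = [1, 3, 4, 8] / [2, 5, 6] / [7];  Q = [1, 4, 5, 8] / [2, 6, 7] / [3]
Final shape: (4, 3, 1).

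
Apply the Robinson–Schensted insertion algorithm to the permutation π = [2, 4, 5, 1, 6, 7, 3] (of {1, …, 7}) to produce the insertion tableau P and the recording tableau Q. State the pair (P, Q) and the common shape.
P = [1, 3, 5, 6, 7] / [2, 4];  Q = [1, 2, 3, 5, 6] / [4, 7];  common shape = (5, 2)

Row-insert the values π_1, π_2, … into P one at a time, bumping the leftmost entry strictly greater than the inserted value down to the next row. The recording tableau Q records, in position (i, j), the step at which that cell was added to P.
  Insert 2 (step 1): P = [2];  Q = [1]
  Insert 4 (step 2): P = [2, 4];  Q = [1, 2]
  Insert 5 (step 3): P = [2, 4, 5];  Q = [1, 2, 3]
  Insert 1 (step 4): P = [1, 4, 5] / [2];  Q = [1, 2, 3] / [4]
  Insert 6 (step 5): P = [1, 4, 5, 6] / [2];  Q = [1, 2, 3, 5] / [4]
  Insert 7 (step 6): P = [1, 4, 5, 6, 7] / [2];  Q = [1, 2, 3, 5, 6] / [4]
  Insert 3 (step 7): P = [1, 3, 5, 6, 7] / [2, 4];  Q = [1, 2, 3, 5, 6] / [4, 7]
Final shape: (5, 2).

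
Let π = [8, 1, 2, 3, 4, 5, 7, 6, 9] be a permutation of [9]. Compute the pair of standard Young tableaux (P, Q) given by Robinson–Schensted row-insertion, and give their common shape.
P = [1, 2, 3, 4, 5, 6, 9] / [7] / [8];  Q = [1, 3, 4, 5, 6, 7, 9] / [2] / [8];  common shape = (7, 1, 1)

Row-insert the values π_1, π_2, … into P one at a time, bumping the leftmost entry strictly greater than the inserted value down to the next row. The recording tableau Q records, in position (i, j), the step at which that cell was added to P.
  Insert 8 (step 1): P = [8];  Q = [1]
  Insert 1 (step 2): P = [1] / [8];  Q = [1] / [2]
  Insert 2 (step 3): P = [1, 2] / [8];  Q = [1, 3] / [2]
  Insert 3 (step 4): P = [1, 2, 3] / [8];  Q = [1, 3, 4] / [2]
  Insert 4 (step 5): P = [1, 2, 3, 4] / [8];  Q = [1, 3, 4, 5] / [2]
  Insert 5 (step 6): P = [1, 2, 3, 4, 5] / [8];  Q = [1, 3, 4, 5, 6] / [2]
  Insert 7 (step 7): P = [1, 2, 3, 4, 5, 7] / [8];  Q = [1, 3, 4, 5, 6, 7] / [2]
  Insert 6 (step 8): P = [1, 2, 3, 4, 5, 6] / [7] / [8];  Q = [1, 3, 4, 5, 6, 7] / [2] / [8]
  Insert 9 (step 9): P = [1, 2, 3, 4, 5, 6, 9] / [7] / [8];  Q = [1, 3, 4, 5, 6, 7, 9] / [2] / [8]
Final shape: (7, 1, 1).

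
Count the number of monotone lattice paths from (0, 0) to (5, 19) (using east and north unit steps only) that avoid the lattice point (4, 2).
Number of paths = 42234

Total paths from (0, 0) to (5, 19): C(24, 5) = 42504. Paths through (4, 2): (paths (0, 0) → (4, 2)) × (paths (4, 2) → (5, 19)) = C(6, 4) · C(18, 1) = 15 · 18 = 270. Avoidance count = 42504 − 270 = 42234.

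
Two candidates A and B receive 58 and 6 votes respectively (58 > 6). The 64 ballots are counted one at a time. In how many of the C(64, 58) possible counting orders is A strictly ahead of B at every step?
Strict-lead orderings = 60916674

Total orderings of the 64 votes with 58 for A: C(64, 58) = 74974368. By the Bertrand ballot formula (Cycle Lemma / reflection principle), the number of orderings in which A is strictly ahead of B throughout is (p − q)/(p + q) · C(p + q, p) = (58 − 6)/(58 + 6) · 74974368 = 60916674.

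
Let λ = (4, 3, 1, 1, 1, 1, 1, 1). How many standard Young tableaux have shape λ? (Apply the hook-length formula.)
# SYT of shape (4, 3, 1, 1, 1, 1, 1, 1) = 3640

Hook-length formula: f^λ = n! / Π hook(c), product over all cells c of the Young diagram. For λ = (4, 3, 1, 1, 1, 1, 1, 1), n = 13 boxes. Hook lengths by row (left-to-right, top-to-bottom): [11, 4, 3, 1]; [9, 2, 1]; [6]; [5]; [4]; [3]; [2]; [1]. Product of hooks = 1710720. So f^λ = 13! / 1710720 = 6227020800 / 1710720 = 3640.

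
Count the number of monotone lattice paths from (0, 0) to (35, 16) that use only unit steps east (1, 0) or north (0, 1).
Number of paths = 7174519270695

A monotone lattice path from (0, 0) to (35, 16) consists of 35 east steps and 16 north steps in some order, so it is determined by which 35 of the 51 steps are east. The count is C(51, 35) = 7174519270695.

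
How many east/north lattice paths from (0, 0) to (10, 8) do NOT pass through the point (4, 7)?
Number of paths = 41448

Total paths from (0, 0) to (10, 8): C(18, 10) = 43758. Paths through (4, 7): (paths (0, 0) → (4, 7)) × (paths (4, 7) → (10, 8)) = C(11, 4) · C(7, 6) = 330 · 7 = 2310. Avoidance count = 43758 − 2310 = 41448.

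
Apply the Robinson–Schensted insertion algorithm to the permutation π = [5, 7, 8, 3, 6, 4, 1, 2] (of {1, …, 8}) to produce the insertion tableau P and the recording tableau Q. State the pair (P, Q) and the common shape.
P = [1, 2, 8] / [3, 4] / [5, 6] / [7];  Q = [1, 2, 3] / [4, 5] / [6, 8] / [7];  common shape = (3, 2, 2, 1)

Row-insert the values π_1, π_2, … into P one at a time, bumping the leftmost entry strictly greater than the inserted value down to the next row. The recording tableau Q records, in position (i, j), the step at which that cell was added to P.
  Insert 5 (step 1): P = [5];  Q = [1]
  Insert 7 (step 2): P = [5, 7];  Q = [1, 2]
  Insert 8 (step 3): P = [5, 7, 8];  Q = [1, 2, 3]
  Insert 3 (step 4): P = [3, 7, 8] / [5];  Q = [1, 2, 3] / [4]
  Insert 6 (step 5): P = [3, 6, 8] / [5, 7];  Q = [1, 2, 3] / [4, 5]
  Insert 4 (step 6): P = [3, 4, 8] / [5, 6] / [7];  Q = [1, 2, 3] / [4, 5] / [6]
  Insert 1 (step 7): P = [1, 4, 8] / [3, 6] / [5] / [7];  Q = [1, 2, 3] / [4, 5] / [6] / [7]
  Insert 2 (step 8): P = [1, 2, 8] / [3, 4] / [5, 6] / [7];  Q = [1, 2, 3] / [4, 5] / [6, 8] / [7]
Final shape: (3, 2, 2, 1).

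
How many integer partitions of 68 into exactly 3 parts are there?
p(68, 3 parts) = 385

Partitions of n into exactly k parts are in bijection with partitions of n − k into at most k parts (subtract 1 from each part). So p(68, exactly 3) = p(65, parts ≤ 3). Computing via the recurrence p(m, j) = p(m, j−1) + p(m−j, j) gives 385.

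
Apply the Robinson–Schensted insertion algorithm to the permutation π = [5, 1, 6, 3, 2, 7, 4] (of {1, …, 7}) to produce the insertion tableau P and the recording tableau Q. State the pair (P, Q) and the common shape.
P = [1, 2, 4] / [3, 6, 7] / [5];  Q = [1, 3, 6] / [2, 4, 7] / [5];  common shape = (3, 3, 1)

Row-insert the values π_1, π_2, … into P one at a time, bumping the leftmost entry strictly greater than the inserted value down to the next row. The recording tableau Q records, in position (i, j), the step at which that cell was added to P.
  Insert 5 (step 1): P = [5];  Q = [1]
  Insert 1 (step 2): P = [1] / [5];  Q = [1] / [2]
  Insert 6 (step 3): P = [1, 6] / [5];  Q = [1, 3] / [2]
  Insert 3 (step 4): P = [1, 3] / [5, 6];  Q = [1, 3] / [2, 4]
  Insert 2 (step 5): P = [1, 2] / [3, 6] / [5];  Q = [1, 3] / [2, 4] / [5]
  Insert 7 (step 6): P = [1, 2, 7] / [3, 6] / [5];  Q = [1, 3, 6] / [2, 4] / [5]
  Insert 4 (step 7): P = [1, 2, 4] / [3, 6, 7] / [5];  Q = [1, 3, 6] / [2, 4, 7] / [5]
Final shape: (3, 3, 1).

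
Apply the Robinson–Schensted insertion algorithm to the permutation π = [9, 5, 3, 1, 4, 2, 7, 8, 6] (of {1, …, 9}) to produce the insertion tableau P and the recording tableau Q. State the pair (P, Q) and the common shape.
P = [1, 2, 6, 8] / [3, 4, 7] / [5] / [9];  Q = [1, 5, 7, 8] / [2, 6, 9] / [3] / [4];  common shape = (4, 3, 1, 1)

Row-insert the values π_1, π_2, … into P one at a time, bumping the leftmost entry strictly greater than the inserted value down to the next row. The recording tableau Q records, in position (i, j), the step at which that cell was added to P.
  Insert 9 (step 1): P = [9];  Q = [1]
  Insert 5 (step 2): P = [5] / [9];  Q = [1] / [2]
  Insert 3 (step 3): P = [3] / [5] / [9];  Q = [1] / [2] / [3]
  Insert 1 (step 4): P = [1] / [3] / [5] / [9];  Q = [1] / [2] / [3] / [4]
  Insert 4 (step 5): P = [1, 4] / [3] / [5] / [9];  Q = [1, 5] / [2] / [3] / [4]
  Insert 2 (step 6): P = [1, 2] / [3, 4] / [5] / [9];  Q = [1, 5] / [2, 6] / [3] / [4]
  Insert 7 (step 7): P = [1, 2, 7] / [3, 4] / [5] / [9];  Q = [1, 5, 7] / [2, 6] / [3] / [4]
  Insert 8 (step 8): P = [1, 2, 7, 8] / [3, 4] / [5] / [9];  Q = [1, 5, 7, 8] / [2, 6] / [3] / [4]
  Insert 6 (step 9): P = [1, 2, 6, 8] / [3, 4, 7] / [5] / [9];  Q = [1, 5, 7, 8] / [2, 6, 9] / [3] / [4]
Final shape: (4, 3, 1, 1).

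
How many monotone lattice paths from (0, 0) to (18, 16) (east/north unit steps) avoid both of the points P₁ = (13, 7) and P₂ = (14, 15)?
Number of paths = 1664460990

Inclusion–exclusion. Total paths: C(34, 18) = 2203961430. Through P₁: C(20, 13)·C(14, 5) = 155195040. Through P₂: C(29, 14)·C(5, 4) = 387793800. Since P₁ is strictly southwest of P₂, a monotone path through both must visit P₁ then P₂; paths through both = C(20, 13)·C(9, 1)·C(5, 4) = 3488400. Avoid both = 2203961430 − 155195040 − 387793800 + 3488400 = 1664460990.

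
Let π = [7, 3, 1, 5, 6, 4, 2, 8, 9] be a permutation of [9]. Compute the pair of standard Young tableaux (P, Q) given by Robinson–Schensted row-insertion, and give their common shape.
P = [1, 2, 6, 8, 9] / [3, 4] / [5] / [7];  Q = [1, 4, 5, 8, 9] / [2, 6] / [3] / [7];  common shape = (5, 2, 1, 1)

Row-insert the values π_1, π_2, … into P one at a time, bumping the leftmost entry strictly greater than the inserted value down to the next row. The recording tableau Q records, in position (i, j), the step at which that cell was added to P.
  Insert 7 (step 1): P = [7];  Q = [1]
  Insert 3 (step 2): P = [3] / [7];  Q = [1] / [2]
  Insert 1 (step 3): P = [1] / [3] / [7];  Q = [1] / [2] / [3]
  Insert 5 (step 4): P = [1, 5] / [3] / [7];  Q = [1, 4] / [2] / [3]
  Insert 6 (step 5): P = [1, 5, 6] / [3] / [7];  Q = [1, 4, 5] / [2] / [3]
  Insert 4 (step 6): P = [1, 4, 6] / [3, 5] / [7];  Q = [1, 4, 5] / [2, 6] / [3]
  Insert 2 (step 7): P = [1, 2, 6] / [3, 4] / [5] / [7];  Q = [1, 4, 5] / [2, 6] / [3] / [7]
  Insert 8 (step 8): P = [1, 2, 6, 8] / [3, 4] / [5] / [7];  Q = [1, 4, 5, 8] / [2, 6] / [3] / [7]
  Insert 9 (step 9): P = [1, 2, 6, 8, 9] / [3, 4] / [5] / [7];  Q = [1, 4, 5, 8, 9] / [2, 6] / [3] / [7]
Final shape: (5, 2, 1, 1).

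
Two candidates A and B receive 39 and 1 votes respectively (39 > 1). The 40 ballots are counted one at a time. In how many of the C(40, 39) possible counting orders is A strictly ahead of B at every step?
Strict-lead orderings = 38

Total orderings of the 40 votes with 39 for A: C(40, 39) = 40. By the Bertrand ballot formula (Cycle Lemma / reflection principle), the number of orderings in which A is strictly ahead of B throughout is (p − q)/(p + q) · C(p + q, p) = (39 − 1)/(39 + 1) · 40 = 38.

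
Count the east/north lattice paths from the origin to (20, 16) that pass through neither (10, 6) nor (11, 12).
Number of paths = 4901690332

Inclusion–exclusion. Total paths: C(36, 20) = 7307872110. Through P₁: C(16, 10)·C(20, 10) = 1479526048. Through P₂: C(23, 11)·C(13, 9) = 966735770. Since P₁ is strictly southwest of P₂, a monotone path through both must visit P₁ then P₂; paths through both = C(16, 10)·C(7, 1)·C(13, 9) = 40080040. Avoid both = 7307872110 − 1479526048 − 966735770 + 40080040 = 4901690332.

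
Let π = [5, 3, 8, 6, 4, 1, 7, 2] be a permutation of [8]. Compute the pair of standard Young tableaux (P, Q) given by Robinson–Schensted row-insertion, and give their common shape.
P = [1, 2, 7] / [3, 4] / [5, 6] / [8];  Q = [1, 3, 7] / [2, 4] / [5, 8] / [6];  common shape = (3, 2, 2, 1)

Row-insert the values π_1, π_2, … into P one at a time, bumping the leftmost entry strictly greater than the inserted value down to the next row. The recording tableau Q records, in position (i, j), the step at which that cell was added to P.
  Insert 5 (step 1): P = [5];  Q = [1]
  Insert 3 (step 2): P = [3] / [5];  Q = [1] / [2]
  Insert 8 (step 3): P = [3, 8] / [5];  Q = [1, 3] / [2]
  Insert 6 (step 4): P = [3, 6] / [5, 8];  Q = [1, 3] / [2, 4]
  Insert 4 (step 5): P = [3, 4] / [5, 6] / [8];  Q = [1, 3] / [2, 4] / [5]
  Insert 1 (step 6): P = [1, 4] / [3, 6] / [5] / [8];  Q = [1, 3] / [2, 4] / [5] / [6]
  Insert 7 (step 7): P = [1, 4, 7] / [3, 6] / [5] / [8];  Q = [1, 3, 7] / [2, 4] / [5] / [6]
  Insert 2 (step 8): P = [1, 2, 7] / [3, 4] / [5, 6] / [8];  Q = [1, 3, 7] / [2, 4] / [5, 8] / [6]
Final shape: (3, 2, 2, 1).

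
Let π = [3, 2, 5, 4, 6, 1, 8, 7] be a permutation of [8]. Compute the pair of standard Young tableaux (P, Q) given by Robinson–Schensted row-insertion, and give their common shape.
P = [1, 4, 6, 7] / [2, 5, 8] / [3];  Q = [1, 3, 5, 7] / [2, 4, 8] / [6];  common shape = (4, 3, 1)

Row-insert the values π_1, π_2, … into P one at a time, bumping the leftmost entry strictly greater than the inserted value down to the next row. The recording tableau Q records, in position (i, j), the step at which that cell was added to P.
  Insert 3 (step 1): P = [3];  Q = [1]
  Insert 2 (step 2): P = [2] / [3];  Q = [1] / [2]
  Insert 5 (step 3): P = [2, 5] / [3];  Q = [1, 3] / [2]
  Insert 4 (step 4): P = [2, 4] / [3, 5];  Q = [1, 3] / [2, 4]
  Insert 6 (step 5): P = [2, 4, 6] / [3, 5];  Q = [1, 3, 5] / [2, 4]
  Insert 1 (step 6): P = [1, 4, 6] / [2, 5] / [3];  Q = [1, 3, 5] / [2, 4] / [6]
  Insert 8 (step 7): P = [1, 4, 6, 8] / [2, 5] / [3];  Q = [1, 3, 5, 7] / [2, 4] / [6]
  Insert 7 (step 8): P = [1, 4, 6, 7] / [2, 5, 8] / [3];  Q = [1, 3, 5, 7] / [2, 4, 8] / [6]
Final shape: (4, 3, 1).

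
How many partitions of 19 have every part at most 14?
p(19, parts ≤ 14) = 478

Use the recurrence p(n, m) = p(n, m−1) + p(n−m, m): either the largest part is < m (count p(n, m−1)) or the largest part is exactly m (remove one copy of m, count p(n−m, m)). With p(0, ·) = 1 this gives p(19, parts ≤ 14) = 478. (By conjugating Young diagrams, this also counts partitions of 19 into at most 14 parts.)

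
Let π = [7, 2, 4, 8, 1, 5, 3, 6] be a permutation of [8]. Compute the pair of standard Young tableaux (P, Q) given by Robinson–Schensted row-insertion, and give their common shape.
P = [1, 3, 5, 6] / [2, 4] / [7, 8];  Q = [1, 3, 4, 8] / [2, 6] / [5, 7];  common shape = (4, 2, 2)

Row-insert the values π_1, π_2, … into P one at a time, bumping the leftmost entry strictly greater than the inserted value down to the next row. The recording tableau Q records, in position (i, j), the step at which that cell was added to P.
  Insert 7 (step 1): P = [7];  Q = [1]
  Insert 2 (step 2): P = [2] / [7];  Q = [1] / [2]
  Insert 4 (step 3): P = [2, 4] / [7];  Q = [1, 3] / [2]
  Insert 8 (step 4): P = [2, 4, 8] / [7];  Q = [1, 3, 4] / [2]
  Insert 1 (step 5): P = [1, 4, 8] / [2] / [7];  Q = [1, 3, 4] / [2] / [5]
  Insert 5 (step 6): P = [1, 4, 5] / [2, 8] / [7];  Q = [1, 3, 4] / [2, 6] / [5]
  Insert 3 (step 7): P = [1, 3, 5] / [2, 4] / [7, 8];  Q = [1, 3, 4] / [2, 6] / [5, 7]
  Insert 6 (step 8): P = [1, 3, 5, 6] / [2, 4] / [7, 8];  Q = [1, 3, 4, 8] / [2, 6] / [5, 7]
Final shape: (4, 2, 2).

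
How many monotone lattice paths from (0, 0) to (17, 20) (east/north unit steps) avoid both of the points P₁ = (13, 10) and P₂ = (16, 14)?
Number of paths = 14022496089

Inclusion–exclusion. Total paths: C(37, 17) = 15905368710. Through P₁: C(23, 13)·C(14, 4) = 1145210066. Through P₂: C(30, 16)·C(7, 1) = 1017958725. Since P₁ is strictly southwest of P₂, a monotone path through both must visit P₁ then P₂; paths through both = C(23, 13)·C(7, 3)·C(7, 1) = 280296170. Avoid both = 15905368710 − 1145210066 − 1017958725 + 280296170 = 14022496089.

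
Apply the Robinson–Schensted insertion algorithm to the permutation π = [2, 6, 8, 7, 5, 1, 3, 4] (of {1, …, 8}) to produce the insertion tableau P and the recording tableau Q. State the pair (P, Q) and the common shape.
P = [1, 3, 4] / [2, 5, 7] / [6] / [8];  Q = [1, 2, 3] / [4, 7, 8] / [5] / [6];  common shape = (3, 3, 1, 1)

Row-insert the values π_1, π_2, … into P one at a time, bumping the leftmost entry strictly greater than the inserted value down to the next row. The recording tableau Q records, in position (i, j), the step at which that cell was added to P.
  Insert 2 (step 1): P = [2];  Q = [1]
  Insert 6 (step 2): P = [2, 6];  Q = [1, 2]
  Insert 8 (step 3): P = [2, 6, 8];  Q = [1, 2, 3]
  Insert 7 (step 4): P = [2, 6, 7] / [8];  Q = [1, 2, 3] / [4]
  Insert 5 (step 5): P = [2, 5, 7] / [6] / [8];  Q = [1, 2, 3] / [4] / [5]
  Insert 1 (step 6): P = [1, 5, 7] / [2] / [6] / [8];  Q = [1, 2, 3] / [4] / [5] / [6]
  Insert 3 (step 7): P = [1, 3, 7] / [2, 5] / [6] / [8];  Q = [1, 2, 3] / [4, 7] / [5] / [6]
  Insert 4 (step 8): P = [1, 3, 4] / [2, 5, 7] / [6] / [8];  Q = [1, 2, 3] / [4, 7, 8] / [5] / [6]
Final shape: (3, 3, 1, 1).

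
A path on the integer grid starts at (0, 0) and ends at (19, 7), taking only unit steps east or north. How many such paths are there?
Number of paths = 657800

A monotone lattice path from (0, 0) to (19, 7) consists of 19 east steps and 7 north steps in some order, so it is determined by which 19 of the 26 steps are east. The count is C(26, 19) = 657800.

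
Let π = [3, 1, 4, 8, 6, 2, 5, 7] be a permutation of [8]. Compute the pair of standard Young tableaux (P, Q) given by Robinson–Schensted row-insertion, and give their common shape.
P = [1, 2, 5, 7] / [3, 4, 6] / [8];  Q = [1, 3, 4, 8] / [2, 5, 7] / [6];  common shape = (4, 3, 1)

Row-insert the values π_1, π_2, … into P one at a time, bumping the leftmost entry strictly greater than the inserted value down to the next row. The recording tableau Q records, in position (i, j), the step at which that cell was added to P.
  Insert 3 (step 1): P = [3];  Q = [1]
  Insert 1 (step 2): P = [1] / [3];  Q = [1] / [2]
  Insert 4 (step 3): P = [1, 4] / [3];  Q = [1, 3] / [2]
  Insert 8 (step 4): P = [1, 4, 8] / [3];  Q = [1, 3, 4] / [2]
  Insert 6 (step 5): P = [1, 4, 6] / [3, 8];  Q = [1, 3, 4] / [2, 5]
  Insert 2 (step 6): P = [1, 2, 6] / [3, 4] / [8];  Q = [1, 3, 4] / [2, 5] / [6]
  Insert 5 (step 7): P = [1, 2, 5] / [3, 4, 6] / [8];  Q = [1, 3, 4] / [2, 5, 7] / [6]
  Insert 7 (step 8): P = [1, 2, 5, 7] / [3, 4, 6] / [8];  Q = [1, 3, 4, 8] / [2, 5, 7] / [6]
Final shape: (4, 3, 1).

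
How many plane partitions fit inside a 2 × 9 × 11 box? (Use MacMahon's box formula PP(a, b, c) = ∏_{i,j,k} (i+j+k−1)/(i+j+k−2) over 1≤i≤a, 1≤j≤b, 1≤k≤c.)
PP(2, 9, 11) = 4936848280

Evaluate the triple product over i = 1..2, j = 1..9, k = 1..11. The factors are (2/1) · (3/2) · (4/3) · (5/4) · (6/5) · (7/6) · (8/7) · (9/8) · … (198 factors total). The numerators and denominators telescope so the product is an integer; carrying out the multiplication exactly gives PP(2, 9, 11) = 4936848280.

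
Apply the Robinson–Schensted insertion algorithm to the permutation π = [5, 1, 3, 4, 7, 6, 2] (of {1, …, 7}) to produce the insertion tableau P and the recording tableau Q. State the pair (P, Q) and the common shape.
P = [1, 2, 4, 6] / [3, 7] / [5];  Q = [1, 3, 4, 5] / [2, 6] / [7];  common shape = (4, 2, 1)

Row-insert the values π_1, π_2, … into P one at a time, bumping the leftmost entry strictly greater than the inserted value down to the next row. The recording tableau Q records, in position (i, j), the step at which that cell was added to P.
  Insert 5 (step 1): P = [5];  Q = [1]
  Insert 1 (step 2): P = [1] / [5];  Q = [1] / [2]
  Insert 3 (step 3): P = [1, 3] / [5];  Q = [1, 3] / [2]
  Insert 4 (step 4): P = [1, 3, 4] / [5];  Q = [1, 3, 4] / [2]
  Insert 7 (step 5): P = [1, 3, 4, 7] / [5];  Q = [1, 3, 4, 5] / [2]
  Insert 6 (step 6): P = [1, 3, 4, 6] / [5, 7];  Q = [1, 3, 4, 5] / [2, 6]
  Insert 2 (step 7): P = [1, 2, 4, 6] / [3, 7] / [5];  Q = [1, 3, 4, 5] / [2, 6] / [7]
Final shape: (4, 2, 1).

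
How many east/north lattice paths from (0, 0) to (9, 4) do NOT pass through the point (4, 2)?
Number of paths = 400

Total paths from (0, 0) to (9, 4): C(13, 9) = 715. Paths through (4, 2): (paths (0, 0) → (4, 2)) × (paths (4, 2) → (9, 4)) = C(6, 4) · C(7, 5) = 15 · 21 = 315. Avoidance count = 715 − 315 = 400.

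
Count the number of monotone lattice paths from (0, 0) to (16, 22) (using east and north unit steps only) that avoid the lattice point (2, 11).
Number of paths = 21892297230

Total paths from (0, 0) to (16, 22): C(38, 16) = 22239974430. Paths through (2, 11): (paths (0, 0) → (2, 11)) × (paths (2, 11) → (16, 22)) = C(13, 2) · C(25, 14) = 78 · 4457400 = 347677200. Avoidance count = 22239974430 − 347677200 = 21892297230.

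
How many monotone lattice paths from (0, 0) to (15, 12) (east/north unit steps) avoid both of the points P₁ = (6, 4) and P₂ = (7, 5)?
Number of paths = 9884940

Inclusion–exclusion. Total paths: C(27, 15) = 17383860. Through P₁: C(10, 6)·C(17, 9) = 5105100. Through P₂: C(12, 7)·C(15, 8) = 5096520. Since P₁ is strictly southwest of P₂, a monotone path through both must visit P₁ then P₂; paths through both = C(10, 6)·C(2, 1)·C(15, 8) = 2702700. Avoid both = 17383860 − 5105100 − 5096520 + 2702700 = 9884940.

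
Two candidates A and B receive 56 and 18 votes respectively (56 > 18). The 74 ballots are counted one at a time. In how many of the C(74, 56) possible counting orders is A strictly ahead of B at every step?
Strict-lead orderings = 37315784743418332

Total orderings of the 74 votes with 56 for A: C(74, 56) = 72667580816130436. By the Bertrand ballot formula (Cycle Lemma / reflection principle), the number of orderings in which A is strictly ahead of B throughout is (p − q)/(p + q) · C(p + q, p) = (56 − 18)/(56 + 18) · 72667580816130436 = 37315784743418332.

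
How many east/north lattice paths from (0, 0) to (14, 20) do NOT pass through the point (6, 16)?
Number of paths = 1355042205

Total paths from (0, 0) to (14, 20): C(34, 14) = 1391975640. Paths through (6, 16): (paths (0, 0) → (6, 16)) × (paths (6, 16) → (14, 20)) = C(22, 6) · C(12, 8) = 74613 · 495 = 36933435. Avoidance count = 1391975640 − 36933435 = 1355042205.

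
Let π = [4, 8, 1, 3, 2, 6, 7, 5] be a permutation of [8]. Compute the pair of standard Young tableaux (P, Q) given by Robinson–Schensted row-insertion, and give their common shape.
P = [1, 2, 5, 7] / [3, 6] / [4, 8];  Q = [1, 2, 6, 7] / [3, 4] / [5, 8];  common shape = (4, 2, 2)

Row-insert the values π_1, π_2, … into P one at a time, bumping the leftmost entry strictly greater than the inserted value down to the next row. The recording tableau Q records, in position (i, j), the step at which that cell was added to P.
  Insert 4 (step 1): P = [4];  Q = [1]
  Insert 8 (step 2): P = [4, 8];  Q = [1, 2]
  Insert 1 (step 3): P = [1, 8] / [4];  Q = [1, 2] / [3]
  Insert 3 (step 4): P = [1, 3] / [4, 8];  Q = [1, 2] / [3, 4]
  Insert 2 (step 5): P = [1, 2] / [3, 8] / [4];  Q = [1, 2] / [3, 4] / [5]
  Insert 6 (step 6): P = [1, 2, 6] / [3, 8] / [4];  Q = [1, 2, 6] / [3, 4] / [5]
  Insert 7 (step 7): P = [1, 2, 6, 7] / [3, 8] / [4];  Q = [1, 2, 6, 7] / [3, 4] / [5]
  Insert 5 (step 8): P = [1, 2, 5, 7] / [3, 6] / [4, 8];  Q = [1, 2, 6, 7] / [3, 4] / [5, 8]
Final shape: (4, 2, 2).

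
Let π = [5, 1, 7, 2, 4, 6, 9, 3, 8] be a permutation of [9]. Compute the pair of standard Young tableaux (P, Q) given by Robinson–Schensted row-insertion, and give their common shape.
P = [1, 2, 3, 6, 8] / [4, 7, 9] / [5];  Q = [1, 3, 5, 6, 7] / [2, 4, 9] / [8];  common shape = (5, 3, 1)

Row-insert the values π_1, π_2, … into P one at a time, bumping the leftmost entry strictly greater than the inserted value down to the next row. The recording tableau Q records, in position (i, j), the step at which that cell was added to P.
  Insert 5 (step 1): P = [5];  Q = [1]
  Insert 1 (step 2): P = [1] / [5];  Q = [1] / [2]
  Insert 7 (step 3): P = [1, 7] / [5];  Q = [1, 3] / [2]
  Insert 2 (step 4): P = [1, 2] / [5, 7];  Q = [1, 3] / [2, 4]
  Insert 4 (step 5): P = [1, 2, 4] / [5, 7];  Q = [1, 3, 5] / [2, 4]
  Insert 6 (step 6): P = [1, 2, 4, 6] / [5, 7];  Q = [1, 3, 5, 6] / [2, 4]
  Insert 9 (step 7): P = [1, 2, 4, 6, 9] / [5, 7];  Q = [1, 3, 5, 6, 7] / [2, 4]
  Insert 3 (step 8): P = [1, 2, 3, 6, 9] / [4, 7] / [5];  Q = [1, 3, 5, 6, 7] / [2, 4] / [8]
  Insert 8 (step 9): P = [1, 2, 3, 6, 8] / [4, 7, 9] / [5];  Q = [1, 3, 5, 6, 7] / [2, 4, 9] / [8]
Final shape: (5, 3, 1).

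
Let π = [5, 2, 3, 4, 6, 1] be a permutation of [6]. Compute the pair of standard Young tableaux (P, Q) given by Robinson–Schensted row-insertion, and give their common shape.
P = [1, 3, 4, 6] / [2] / [5];  Q = [1, 3, 4, 5] / [2] / [6];  common shape = (4, 1, 1)

Row-insert the values π_1, π_2, … into P one at a time, bumping the leftmost entry strictly greater than the inserted value down to the next row. The recording tableau Q records, in position (i, j), the step at which that cell was added to P.
  Insert 5 (step 1): P = [5];  Q = [1]
  Insert 2 (step 2): P = [2] / [5];  Q = [1] / [2]
  Insert 3 (step 3): P = [2, 3] / [5];  Q = [1, 3] / [2]
  Insert 4 (step 4): P = [2, 3, 4] / [5];  Q = [1, 3, 4] / [2]
  Insert 6 (step 5): P = [2, 3, 4, 6] / [5];  Q = [1, 3, 4, 5] / [2]
  Insert 1 (step 6): P = [1, 3, 4, 6] / [2] / [5];  Q = [1, 3, 4, 5] / [2] / [6]
Final shape: (4, 1, 1).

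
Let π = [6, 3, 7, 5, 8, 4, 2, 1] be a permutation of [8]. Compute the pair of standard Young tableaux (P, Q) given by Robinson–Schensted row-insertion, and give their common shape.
P = [1, 4, 8] / [2, 7] / [3] / [5] / [6];  Q = [1, 3, 5] / [2, 4] / [6] / [7] / [8];  common shape = (3, 2, 1, 1, 1)

Row-insert the values π_1, π_2, … into P one at a time, bumping the leftmost entry strictly greater than the inserted value down to the next row. The recording tableau Q records, in position (i, j), the step at which that cell was added to P.
  Insert 6 (step 1): P = [6];  Q = [1]
  Insert 3 (step 2): P = [3] / [6];  Q = [1] / [2]
  Insert 7 (step 3): P = [3, 7] / [6];  Q = [1, 3] / [2]
  Insert 5 (step 4): P = [3, 5] / [6, 7];  Q = [1, 3] / [2, 4]
  Insert 8 (step 5): P = [3, 5, 8] / [6, 7];  Q = [1, 3, 5] / [2, 4]
  Insert 4 (step 6): P = [3, 4, 8] / [5, 7] / [6];  Q = [1, 3, 5] / [2, 4] / [6]
  Insert 2 (step 7): P = [2, 4, 8] / [3, 7] / [5] / [6];  Q = [1, 3, 5] / [2, 4] / [6] / [7]
  Insert 1 (step 8): P = [1, 4, 8] / [2, 7] / [3] / [5] / [6];  Q = [1, 3, 5] / [2, 4] / [6] / [7] / [8]
Final shape: (3, 2, 1, 1, 1).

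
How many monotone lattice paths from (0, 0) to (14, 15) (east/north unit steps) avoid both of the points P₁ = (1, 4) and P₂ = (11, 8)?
Number of paths = 56608800

Inclusion–exclusion. Total paths: C(29, 14) = 77558760. Through P₁: C(5, 1)·C(24, 13) = 12480720. Through P₂: C(19, 11)·C(10, 3) = 9069840. Since P₁ is strictly southwest of P₂, a monotone path through both must visit P₁ then P₂; paths through both = C(5, 1)·C(14, 10)·C(10, 3) = 600600. Avoid both = 77558760 − 12480720 − 9069840 + 600600 = 56608800.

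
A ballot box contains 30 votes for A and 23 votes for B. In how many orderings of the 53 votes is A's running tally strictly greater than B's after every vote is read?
Strict-lead orderings = 82336410323440

Total orderings of the 53 votes with 30 for A: C(53, 30) = 623404249591760. By the Bertrand ballot formula (Cycle Lemma / reflection principle), the number of orderings in which A is strictly ahead of B throughout is (p − q)/(p + q) · C(p + q, p) = (30 − 23)/(30 + 23) · 623404249591760 = 82336410323440.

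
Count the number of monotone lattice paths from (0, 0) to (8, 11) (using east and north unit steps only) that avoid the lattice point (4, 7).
Number of paths = 52482

Total paths from (0, 0) to (8, 11): C(19, 8) = 75582. Paths through (4, 7): (paths (0, 0) → (4, 7)) × (paths (4, 7) → (8, 11)) = C(11, 4) · C(8, 4) = 330 · 70 = 23100. Avoidance count = 75582 − 23100 = 52482.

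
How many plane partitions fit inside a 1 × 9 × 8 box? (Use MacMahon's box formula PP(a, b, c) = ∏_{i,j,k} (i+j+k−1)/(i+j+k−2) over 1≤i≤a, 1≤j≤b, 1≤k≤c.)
PP(1, 9, 8) = 24310

Evaluate the triple product over i = 1..1, j = 1..9, k = 1..8. The factors are (2/1) · (3/2) · (4/3) · (5/4) · (6/5) · (7/6) · (8/7) · (9/8) · … (72 factors total). The numerators and denominators telescope so the product is an integer; carrying out the multiplication exactly gives PP(1, 9, 8) = 24310.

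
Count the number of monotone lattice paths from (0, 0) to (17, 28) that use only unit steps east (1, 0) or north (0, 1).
Number of paths = 1103068603890

A monotone lattice path from (0, 0) to (17, 28) consists of 17 east steps and 28 north steps in some order, so it is determined by which 17 of the 45 steps are east. The count is C(45, 17) = 1103068603890.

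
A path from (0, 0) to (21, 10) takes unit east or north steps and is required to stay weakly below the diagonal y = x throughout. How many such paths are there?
Number of paths = 24192090

By the reflection principle (André's argument), the number of monotone paths to (21, 10) with n ≤ m that never go above y = x is C(31, 21) − C(31, 22) = 44352165 − 20160075 = 24192090.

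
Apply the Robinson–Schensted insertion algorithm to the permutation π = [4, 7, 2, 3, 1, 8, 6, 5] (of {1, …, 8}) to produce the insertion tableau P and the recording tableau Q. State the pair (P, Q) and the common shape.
P = [1, 3, 5] / [2, 6, 8] / [4, 7];  Q = [1, 2, 6] / [3, 4, 7] / [5, 8];  common shape = (3, 3, 2)

Row-insert the values π_1, π_2, … into P one at a time, bumping the leftmost entry strictly greater than the inserted value down to the next row. The recording tableau Q records, in position (i, j), the step at which that cell was added to P.
  Insert 4 (step 1): P = [4];  Q = [1]
  Insert 7 (step 2): P = [4, 7];  Q = [1, 2]
  Insert 2 (step 3): P = [2, 7] / [4];  Q = [1, 2] / [3]
  Insert 3 (step 4): P = [2, 3] / [4, 7];  Q = [1, 2] / [3, 4]
  Insert 1 (step 5): P = [1, 3] / [2, 7] / [4];  Q = [1, 2] / [3, 4] / [5]
  Insert 8 (step 6): P = [1, 3, 8] / [2, 7] / [4];  Q = [1, 2, 6] / [3, 4] / [5]
  Insert 6 (step 7): P = [1, 3, 6] / [2, 7, 8] / [4];  Q = [1, 2, 6] / [3, 4, 7] / [5]
  Insert 5 (step 8): P = [1, 3, 5] / [2, 6, 8] / [4, 7];  Q = [1, 2, 6] / [3, 4, 7] / [5, 8]
Final shape: (3, 3, 2).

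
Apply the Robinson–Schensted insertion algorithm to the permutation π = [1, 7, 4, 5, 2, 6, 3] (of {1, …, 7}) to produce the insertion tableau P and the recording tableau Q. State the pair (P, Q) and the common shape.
P = [1, 2, 3, 6] / [4, 5] / [7];  Q = [1, 2, 4, 6] / [3, 7] / [5];  common shape = (4, 2, 1)

Row-insert the values π_1, π_2, … into P one at a time, bumping the leftmost entry strictly greater than the inserted value down to the next row. The recording tableau Q records, in position (i, j), the step at which that cell was added to P.
  Insert 1 (step 1): P = [1];  Q = [1]
  Insert 7 (step 2): P = [1, 7];  Q = [1, 2]
  Insert 4 (step 3): P = [1, 4] / [7];  Q = [1, 2] / [3]
  Insert 5 (step 4): P = [1, 4, 5] / [7];  Q = [1, 2, 4] / [3]
  Insert 2 (step 5): P = [1, 2, 5] / [4] / [7];  Q = [1, 2, 4] / [3] / [5]
  Insert 6 (step 6): P = [1, 2, 5, 6] / [4] / [7];  Q = [1, 2, 4, 6] / [3] / [5]
  Insert 3 (step 7): P = [1, 2, 3, 6] / [4, 5] / [7];  Q = [1, 2, 4, 6] / [3, 7] / [5]
Final shape: (4, 2, 1).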